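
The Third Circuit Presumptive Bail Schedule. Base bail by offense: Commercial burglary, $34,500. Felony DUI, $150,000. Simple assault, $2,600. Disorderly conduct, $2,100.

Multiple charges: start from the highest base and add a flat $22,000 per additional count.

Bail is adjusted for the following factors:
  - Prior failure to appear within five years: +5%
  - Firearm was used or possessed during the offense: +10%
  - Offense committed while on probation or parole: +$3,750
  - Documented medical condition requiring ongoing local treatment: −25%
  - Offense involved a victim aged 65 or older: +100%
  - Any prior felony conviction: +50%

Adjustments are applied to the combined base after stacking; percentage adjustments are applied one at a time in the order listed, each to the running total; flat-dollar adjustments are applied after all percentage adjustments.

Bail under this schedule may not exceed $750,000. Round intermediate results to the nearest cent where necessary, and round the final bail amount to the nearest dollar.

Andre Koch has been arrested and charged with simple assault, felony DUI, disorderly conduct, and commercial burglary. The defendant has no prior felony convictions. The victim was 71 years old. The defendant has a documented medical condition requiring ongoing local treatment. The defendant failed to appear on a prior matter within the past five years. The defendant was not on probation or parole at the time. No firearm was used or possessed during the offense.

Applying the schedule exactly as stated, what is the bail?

$340,200

Base amounts from the schedule: simple assault $2,600; felony DUI $150,000; disorderly conduct $2,100; commercial burglary $34,500.
Stacking rule: highest base plus $22,000 per additional charge. Highest is felony DUI at $150,000; 3 additional charges → +$66,000. Combined base = $216,000.
Prior failure to appear within five years (+5%): $216,000 × 1.05 = $226,800.
Documented medical condition requiring ongoing local treatment (−25%): $226,800 × 0.75 = $170,100.
Offense involved a victim aged 65 or older (+100%): $170,100 × 2 = $340,200.
$340,200 is within the $750,000 maximum.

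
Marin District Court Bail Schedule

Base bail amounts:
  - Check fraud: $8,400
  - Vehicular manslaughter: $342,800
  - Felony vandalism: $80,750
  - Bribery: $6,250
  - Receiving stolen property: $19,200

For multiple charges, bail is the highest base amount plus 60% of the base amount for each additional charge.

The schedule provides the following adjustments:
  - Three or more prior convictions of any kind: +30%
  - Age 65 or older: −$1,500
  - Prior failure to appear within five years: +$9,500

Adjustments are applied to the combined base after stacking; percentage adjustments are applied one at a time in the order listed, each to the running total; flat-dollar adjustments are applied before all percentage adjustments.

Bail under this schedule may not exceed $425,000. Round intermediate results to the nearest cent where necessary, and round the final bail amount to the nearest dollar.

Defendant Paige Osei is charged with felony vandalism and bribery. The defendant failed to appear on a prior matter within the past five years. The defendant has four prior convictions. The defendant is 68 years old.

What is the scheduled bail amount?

Base amounts from the schedule: felony vandalism $80,750; bribery $6,250.
Stacking rule: highest base plus 60% of each additional charge. Highest is felony vandalism at $80,750. Additional: $6,250 × 60% = $3,750. Combined base = $80,750 + $3,750 = $84,500.
Age 65 or older (−$1,500 flat): $84,500 − $1,500 = $83,000.
Prior failure to appear within five years (+$9,500 flat): $83,000 + $9,500 = $92,500.
Three or more prior convictions of any kind (+30%): $92,500 × 1.3 = $120,250.
$120,250 is within the $425,000 maximum.

$120,250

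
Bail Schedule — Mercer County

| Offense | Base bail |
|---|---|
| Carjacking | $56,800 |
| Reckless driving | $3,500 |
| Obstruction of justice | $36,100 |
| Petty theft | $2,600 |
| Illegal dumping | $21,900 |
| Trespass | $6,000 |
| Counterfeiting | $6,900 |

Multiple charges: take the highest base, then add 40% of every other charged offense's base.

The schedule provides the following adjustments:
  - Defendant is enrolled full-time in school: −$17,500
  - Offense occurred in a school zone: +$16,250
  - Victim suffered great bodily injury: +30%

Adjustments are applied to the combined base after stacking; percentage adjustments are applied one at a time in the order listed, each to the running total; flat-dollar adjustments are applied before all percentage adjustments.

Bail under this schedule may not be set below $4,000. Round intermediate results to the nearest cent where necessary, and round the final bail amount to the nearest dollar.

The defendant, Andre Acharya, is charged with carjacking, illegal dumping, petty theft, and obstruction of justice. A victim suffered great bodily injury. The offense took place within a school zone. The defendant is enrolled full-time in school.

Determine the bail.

$103,727

Base amounts from the schedule: carjacking $56,800; illegal dumping $21,900; petty theft $2,600; obstruction of justice $36,100.
Stacking rule: highest base plus 40% of each additional charge. Highest is carjacking at $56,800. Additional: $21,900 × 40% = $8,760; $2,600 × 40% = $1,040; $36,100 × 40% = $14,440. Combined base = $56,800 + $24,240 = $81,040.
Defendant is enrolled full-time in school (−$17,500 flat): $81,040 − $17,500 = $63,540.
Offense occurred in a school zone (+$16,250 flat): $63,540 + $16,250 = $79,790.
Victim suffered great bodily injury (+30%): $79,790 × 1.3 = $103,727.
$103,727 is at or above the $4,000 minimum.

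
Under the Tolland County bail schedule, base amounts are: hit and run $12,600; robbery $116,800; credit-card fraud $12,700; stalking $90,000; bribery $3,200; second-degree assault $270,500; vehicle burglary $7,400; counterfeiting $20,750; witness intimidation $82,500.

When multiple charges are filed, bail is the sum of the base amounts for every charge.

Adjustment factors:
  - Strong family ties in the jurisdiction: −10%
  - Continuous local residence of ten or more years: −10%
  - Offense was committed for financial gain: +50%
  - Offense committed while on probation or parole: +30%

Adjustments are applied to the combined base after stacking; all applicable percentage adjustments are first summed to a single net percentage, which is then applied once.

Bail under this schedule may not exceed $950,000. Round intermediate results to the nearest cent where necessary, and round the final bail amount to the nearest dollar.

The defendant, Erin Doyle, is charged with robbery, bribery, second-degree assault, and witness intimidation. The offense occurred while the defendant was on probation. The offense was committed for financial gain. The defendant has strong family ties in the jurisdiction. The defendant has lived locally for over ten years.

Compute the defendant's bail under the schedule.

Base amounts from the schedule: robbery $116,800; bribery $3,200; second-degree assault $270,500; witness intimidation $82,500.
Stacking rule: sum of all bases. $116,800 + $3,200 + $270,500 + $82,500 = $473,000.
Net percentage adjustment: −10% −10% +50% +30% = +60%. $473,000 × 1.6 = $756,800.
$756,800 is within the $950,000 maximum.

$756,800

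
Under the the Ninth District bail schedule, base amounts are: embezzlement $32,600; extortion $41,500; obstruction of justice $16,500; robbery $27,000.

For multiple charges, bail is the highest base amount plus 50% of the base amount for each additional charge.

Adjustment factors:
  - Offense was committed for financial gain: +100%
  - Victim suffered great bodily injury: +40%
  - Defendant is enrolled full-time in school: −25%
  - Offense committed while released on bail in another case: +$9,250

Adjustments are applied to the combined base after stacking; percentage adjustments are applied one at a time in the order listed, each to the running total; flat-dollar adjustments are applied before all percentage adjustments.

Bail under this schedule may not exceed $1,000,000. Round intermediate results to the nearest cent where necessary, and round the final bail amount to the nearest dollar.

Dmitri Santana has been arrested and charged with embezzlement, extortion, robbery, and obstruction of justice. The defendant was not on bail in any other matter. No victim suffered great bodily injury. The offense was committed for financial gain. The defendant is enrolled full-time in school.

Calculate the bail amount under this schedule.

$119,325

Base amounts from the schedule: embezzlement $32,600; extortion $41,500; robbery $27,000; obstruction of justice $16,500.
Stacking rule: highest base plus 50% of each additional charge. Highest is extortion at $41,500. Additional: $32,600 × 50% = $16,300; $27,000 × 50% = $13,500; $16,500 × 50% = $8,250. Combined base = $41,500 + $38,050 = $79,550.
Offense was committed for financial gain (+100%): $79,550 × 2 = $159,100.
Defendant is enrolled full-time in school (−25%): $159,100 × 0.75 = $119,325.
$119,325 is within the $1,000,000 maximum.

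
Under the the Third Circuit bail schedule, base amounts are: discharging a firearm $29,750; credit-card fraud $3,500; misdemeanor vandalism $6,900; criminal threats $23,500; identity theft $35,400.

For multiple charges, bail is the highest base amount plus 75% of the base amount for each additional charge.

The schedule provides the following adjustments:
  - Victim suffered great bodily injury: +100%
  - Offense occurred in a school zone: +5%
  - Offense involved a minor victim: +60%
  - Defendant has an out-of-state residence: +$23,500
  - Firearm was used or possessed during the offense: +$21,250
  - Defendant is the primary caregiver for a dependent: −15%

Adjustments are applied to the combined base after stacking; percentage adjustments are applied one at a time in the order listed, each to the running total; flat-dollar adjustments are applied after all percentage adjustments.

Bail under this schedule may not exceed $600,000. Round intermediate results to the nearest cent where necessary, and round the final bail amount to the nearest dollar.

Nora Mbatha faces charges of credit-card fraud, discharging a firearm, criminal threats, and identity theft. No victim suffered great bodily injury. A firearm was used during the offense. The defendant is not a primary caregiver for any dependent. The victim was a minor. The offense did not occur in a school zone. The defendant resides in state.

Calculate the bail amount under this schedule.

$145,990

Base amounts from the schedule: credit-card fraud $3,500; discharging a firearm $29,750; criminal threats $23,500; identity theft $35,400.
Stacking rule: highest base plus 75% of each additional charge. Highest is identity theft at $35,400. Additional: $3,500 × 75% = $2,625; $29,750 × 75% = $22,312.50; $23,500 × 75% = $17,625. Combined base = $35,400 + $42,562.50 = $77,962.50.
Offense involved a minor victim (+60%): $77,962.50 × 1.6 = $124,740.
Firearm was used or possessed during the offense (+$21,250 flat): $124,740 + $21,250 = $145,990.
$145,990 is within the $600,000 maximum.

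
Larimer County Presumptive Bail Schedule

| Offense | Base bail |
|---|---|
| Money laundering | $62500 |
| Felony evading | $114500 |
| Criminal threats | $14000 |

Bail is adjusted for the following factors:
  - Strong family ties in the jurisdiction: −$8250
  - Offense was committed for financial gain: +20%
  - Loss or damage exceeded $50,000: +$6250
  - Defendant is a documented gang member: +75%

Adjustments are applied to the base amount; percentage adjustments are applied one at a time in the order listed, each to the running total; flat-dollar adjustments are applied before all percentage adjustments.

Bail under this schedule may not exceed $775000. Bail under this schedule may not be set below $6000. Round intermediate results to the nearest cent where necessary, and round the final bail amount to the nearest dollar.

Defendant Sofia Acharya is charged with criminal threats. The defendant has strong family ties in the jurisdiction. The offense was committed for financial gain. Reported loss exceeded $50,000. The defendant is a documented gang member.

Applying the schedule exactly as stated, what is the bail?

$25200

Base amounts from the schedule: criminal threats $14000.
Single charge. Combined base = $14000.
Strong family ties in the jurisdiction (−$8250 flat): $14000 − $8250 = $5750.
Loss or damage exceeded $50,000 (+$6250 flat): $5750 + $6250 = $12000.
Offense was committed for financial gain (+20%): $12000 × 1.2 = $14400.
Defendant is a documented gang member (+75%): $14400 × 1.75 = $25200.
$25200 is within the $775000 maximum.
$25200 is at or above the $6000 minimum.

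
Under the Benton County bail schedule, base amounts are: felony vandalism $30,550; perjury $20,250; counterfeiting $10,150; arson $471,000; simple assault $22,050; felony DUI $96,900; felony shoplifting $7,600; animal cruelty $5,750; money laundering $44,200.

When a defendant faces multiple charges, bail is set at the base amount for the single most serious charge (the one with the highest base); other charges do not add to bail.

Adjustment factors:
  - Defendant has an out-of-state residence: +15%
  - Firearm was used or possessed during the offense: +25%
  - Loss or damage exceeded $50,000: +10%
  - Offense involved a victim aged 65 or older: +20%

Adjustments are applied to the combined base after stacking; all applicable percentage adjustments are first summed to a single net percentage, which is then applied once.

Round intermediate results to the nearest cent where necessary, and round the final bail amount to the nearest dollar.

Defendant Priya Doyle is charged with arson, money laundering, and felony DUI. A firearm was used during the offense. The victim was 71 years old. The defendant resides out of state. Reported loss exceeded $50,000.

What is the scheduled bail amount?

Base amounts from the schedule: arson $471,000; money laundering $44,200; felony DUI $96,900.
Stacking rule: use the highest base only. Highest is arson at $471,000. Combined base = $471,000.
Net percentage adjustment: +15% +25% +10% +20% = +70%. $471,000 × 1.7 = $800,700.

$800,700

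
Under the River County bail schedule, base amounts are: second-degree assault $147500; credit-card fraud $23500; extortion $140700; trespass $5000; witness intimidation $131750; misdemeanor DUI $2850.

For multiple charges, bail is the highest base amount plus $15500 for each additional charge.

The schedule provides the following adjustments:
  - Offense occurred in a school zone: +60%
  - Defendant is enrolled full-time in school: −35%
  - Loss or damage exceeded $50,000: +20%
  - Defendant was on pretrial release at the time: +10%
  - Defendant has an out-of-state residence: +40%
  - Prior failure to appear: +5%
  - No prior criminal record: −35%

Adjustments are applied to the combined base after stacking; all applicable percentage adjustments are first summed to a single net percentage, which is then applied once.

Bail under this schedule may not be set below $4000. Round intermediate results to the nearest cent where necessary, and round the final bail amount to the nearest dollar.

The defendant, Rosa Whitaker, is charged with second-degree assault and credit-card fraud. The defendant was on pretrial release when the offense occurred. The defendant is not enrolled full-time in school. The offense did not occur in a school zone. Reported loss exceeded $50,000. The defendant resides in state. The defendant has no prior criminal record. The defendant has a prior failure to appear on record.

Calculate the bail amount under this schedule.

$163000

Base amounts from the schedule: second-degree assault $147500; credit-card fraud $23500.
Stacking rule: highest base plus $15500 per additional charge. Highest is second-degree assault at $147500; 1 additional charge → +$15500. Combined base = $163000.
Net percentage adjustment: +20% +10% +5% −35% = +0%. $163000 × 1 = $163000.
$163000 is at or above the $4000 minimum.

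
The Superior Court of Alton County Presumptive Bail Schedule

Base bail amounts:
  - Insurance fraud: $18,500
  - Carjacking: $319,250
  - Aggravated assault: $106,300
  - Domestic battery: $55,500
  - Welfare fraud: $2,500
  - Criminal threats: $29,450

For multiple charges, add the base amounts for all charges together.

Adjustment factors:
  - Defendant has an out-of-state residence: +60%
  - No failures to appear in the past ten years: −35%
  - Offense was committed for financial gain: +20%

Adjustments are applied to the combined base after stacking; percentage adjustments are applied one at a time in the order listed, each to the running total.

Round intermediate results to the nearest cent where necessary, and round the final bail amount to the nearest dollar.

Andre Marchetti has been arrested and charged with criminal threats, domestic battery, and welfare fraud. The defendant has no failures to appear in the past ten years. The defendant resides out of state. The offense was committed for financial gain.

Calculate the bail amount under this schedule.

Base amounts from the schedule: criminal threats $29,450; domestic battery $55,500; welfare fraud $2,500.
Stacking rule: sum of all bases. $29,450 + $55,500 + $2,500 = $87,450.
Defendant has an out-of-state residence (+60%): $87,450 × 1.6 = $139,920.
No failures to appear in the past ten years (−35%): $139,920 × 0.65 = $90,948.
Offense was committed for financial gain (+20%): $90,948 × 1.2 = $109,137.60.
Rounded to the nearest dollar: $109,138.

$109,138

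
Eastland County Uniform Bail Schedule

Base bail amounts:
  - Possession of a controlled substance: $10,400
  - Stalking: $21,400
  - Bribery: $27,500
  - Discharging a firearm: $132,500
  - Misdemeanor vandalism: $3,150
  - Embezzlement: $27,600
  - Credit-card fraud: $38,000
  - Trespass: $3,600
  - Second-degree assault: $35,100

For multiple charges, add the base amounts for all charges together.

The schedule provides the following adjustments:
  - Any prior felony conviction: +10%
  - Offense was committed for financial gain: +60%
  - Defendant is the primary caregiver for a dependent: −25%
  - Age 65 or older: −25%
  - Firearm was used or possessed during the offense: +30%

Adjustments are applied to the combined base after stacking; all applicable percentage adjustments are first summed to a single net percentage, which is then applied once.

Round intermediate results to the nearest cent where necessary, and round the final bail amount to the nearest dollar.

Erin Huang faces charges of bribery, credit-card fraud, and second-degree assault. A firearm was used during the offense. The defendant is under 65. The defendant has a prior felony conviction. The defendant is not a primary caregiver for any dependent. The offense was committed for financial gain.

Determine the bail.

Base amounts from the schedule: bribery $27,500; credit-card fraud $38,000; second-degree assault $35,100.
Stacking rule: sum of all bases. $27,500 + $38,000 + $35,100 = $100,600.
Net percentage adjustment: +10% +60% +30% = +100%. $100,600 × 2 = $201,200.

$201,200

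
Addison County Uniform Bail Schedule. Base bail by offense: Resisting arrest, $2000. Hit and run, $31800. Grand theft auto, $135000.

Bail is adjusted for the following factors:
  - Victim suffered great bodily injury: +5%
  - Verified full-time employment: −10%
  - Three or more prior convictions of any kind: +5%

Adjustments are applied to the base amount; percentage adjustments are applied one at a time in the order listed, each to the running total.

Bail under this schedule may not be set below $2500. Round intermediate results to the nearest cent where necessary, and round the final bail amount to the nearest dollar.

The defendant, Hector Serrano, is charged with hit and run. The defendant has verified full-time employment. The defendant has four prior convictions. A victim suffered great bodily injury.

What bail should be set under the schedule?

$31554

Base amounts from the schedule: hit and run $31800.
Single charge. Combined base = $31800.
Victim suffered great bodily injury (+5%): $31800 × 1.05 = $33390.
Verified full-time employment (−10%): $33390 × 0.9 = $30051.
Three or more prior convictions of any kind (+5%): $30051 × 1.05 = $31553.55.
$31553.55 is at or above the $2500 minimum.
Rounded to the nearest dollar: $31554.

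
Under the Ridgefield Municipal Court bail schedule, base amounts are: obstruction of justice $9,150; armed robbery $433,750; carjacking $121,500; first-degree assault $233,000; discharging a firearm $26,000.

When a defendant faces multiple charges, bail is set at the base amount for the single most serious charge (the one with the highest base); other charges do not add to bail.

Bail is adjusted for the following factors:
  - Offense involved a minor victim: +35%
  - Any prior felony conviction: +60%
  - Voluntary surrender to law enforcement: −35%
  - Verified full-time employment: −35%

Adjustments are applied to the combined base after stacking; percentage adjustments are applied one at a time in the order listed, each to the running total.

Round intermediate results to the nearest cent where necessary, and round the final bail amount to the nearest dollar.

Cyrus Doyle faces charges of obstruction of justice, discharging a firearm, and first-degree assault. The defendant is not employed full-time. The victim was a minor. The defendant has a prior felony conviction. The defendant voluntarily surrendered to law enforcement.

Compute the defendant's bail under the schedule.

Base amounts from the schedule: obstruction of justice $9,150; discharging a firearm $26,000; first-degree assault $233,000.
Stacking rule: use the highest base only. Highest is first-degree assault at $233,000. Combined base = $233,000.
Offense involved a minor victim (+35%): $233,000 × 1.35 = $314,550.
Any prior felony conviction (+60%): $314,550 × 1.6 = $503,280.
Voluntary surrender to law enforcement (−35%): $503,280 × 0.65 = $327,132.

$327,132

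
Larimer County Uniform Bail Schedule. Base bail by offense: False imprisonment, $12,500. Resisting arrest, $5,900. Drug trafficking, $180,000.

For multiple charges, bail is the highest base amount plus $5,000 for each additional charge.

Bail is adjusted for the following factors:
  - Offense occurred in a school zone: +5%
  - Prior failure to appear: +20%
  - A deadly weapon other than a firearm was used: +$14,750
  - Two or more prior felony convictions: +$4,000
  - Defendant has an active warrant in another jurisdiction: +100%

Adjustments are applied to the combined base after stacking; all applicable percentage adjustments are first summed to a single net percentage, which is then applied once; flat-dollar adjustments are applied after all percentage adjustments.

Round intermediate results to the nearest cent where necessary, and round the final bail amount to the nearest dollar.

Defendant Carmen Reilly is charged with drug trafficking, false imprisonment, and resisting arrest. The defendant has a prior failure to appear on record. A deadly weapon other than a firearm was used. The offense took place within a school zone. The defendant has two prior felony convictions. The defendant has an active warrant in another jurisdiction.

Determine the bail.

Base amounts from the schedule: drug trafficking $180,000; false imprisonment $12,500; resisting arrest $5,900.
Stacking rule: highest base plus $5,000 per additional charge. Highest is drug trafficking at $180,000; 2 additional charges → +$10,000. Combined base = $190,000.
Net percentage adjustment: +5% +20% +100% = +125%. $190,000 × 2.25 = $427,500.
A deadly weapon other than a firearm was used (+$14,750 flat): $427,500 + $14,750 = $442,250.
Two or more prior felony convictions (+$4,000 flat): $442,250 + $4,000 = $446,250.

$446,250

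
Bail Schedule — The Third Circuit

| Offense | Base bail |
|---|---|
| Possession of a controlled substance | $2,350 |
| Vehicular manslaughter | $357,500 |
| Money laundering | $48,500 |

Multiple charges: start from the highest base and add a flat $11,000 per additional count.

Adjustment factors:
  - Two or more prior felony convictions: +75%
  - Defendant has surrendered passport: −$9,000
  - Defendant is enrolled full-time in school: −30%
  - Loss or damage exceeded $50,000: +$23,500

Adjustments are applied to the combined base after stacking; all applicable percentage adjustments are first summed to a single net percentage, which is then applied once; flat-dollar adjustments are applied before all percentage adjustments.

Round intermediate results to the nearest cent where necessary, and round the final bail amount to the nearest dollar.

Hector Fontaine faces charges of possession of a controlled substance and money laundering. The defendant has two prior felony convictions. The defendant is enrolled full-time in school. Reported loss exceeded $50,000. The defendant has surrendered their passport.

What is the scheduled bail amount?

$107,300

Base amounts from the schedule: possession of a controlled substance $2,350; money laundering $48,500.
Stacking rule: highest base plus $11,000 per additional charge. Highest is money laundering at $48,500; 1 additional charge → +$11,000. Combined base = $59,500.
Defendant has surrendered passport (−$9,000 flat): $59,500 − $9,000 = $50,500.
Loss or damage exceeded $50,000 (+$23,500 flat): $50,500 + $23,500 = $74,000.
Net percentage adjustment: +75% −30% = +45%. $74,000 × 1.45 = $107,300.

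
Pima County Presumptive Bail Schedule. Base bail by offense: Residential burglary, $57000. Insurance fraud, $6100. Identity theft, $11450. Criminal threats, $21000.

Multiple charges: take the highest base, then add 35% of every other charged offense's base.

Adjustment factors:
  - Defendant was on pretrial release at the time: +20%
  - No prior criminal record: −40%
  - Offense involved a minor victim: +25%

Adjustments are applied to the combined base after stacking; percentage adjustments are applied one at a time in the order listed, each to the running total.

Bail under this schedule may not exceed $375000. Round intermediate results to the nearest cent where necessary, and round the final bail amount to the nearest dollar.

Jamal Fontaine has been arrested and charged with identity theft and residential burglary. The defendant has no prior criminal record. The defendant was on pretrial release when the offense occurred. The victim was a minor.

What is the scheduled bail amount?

Base amounts from the schedule: identity theft $11450; residential burglary $57000.
Stacking rule: highest base plus 35% of each additional charge. Highest is residential burglary at $57000. Additional: $11450 × 35% = $4007.50. Combined base = $57000 + $4007.50 = $61007.50.
Defendant was on pretrial release at the time (+20%): $61007.50 × 1.2 = $73209.
No prior criminal record (−40%): $73209 × 0.6 = $43925.40.
Offense involved a minor victim (+25%): $43925.40 × 1.25 = $54906.75.
$54906.75 is within the $375000 maximum.
Rounded to the nearest dollar: $54907.

$54907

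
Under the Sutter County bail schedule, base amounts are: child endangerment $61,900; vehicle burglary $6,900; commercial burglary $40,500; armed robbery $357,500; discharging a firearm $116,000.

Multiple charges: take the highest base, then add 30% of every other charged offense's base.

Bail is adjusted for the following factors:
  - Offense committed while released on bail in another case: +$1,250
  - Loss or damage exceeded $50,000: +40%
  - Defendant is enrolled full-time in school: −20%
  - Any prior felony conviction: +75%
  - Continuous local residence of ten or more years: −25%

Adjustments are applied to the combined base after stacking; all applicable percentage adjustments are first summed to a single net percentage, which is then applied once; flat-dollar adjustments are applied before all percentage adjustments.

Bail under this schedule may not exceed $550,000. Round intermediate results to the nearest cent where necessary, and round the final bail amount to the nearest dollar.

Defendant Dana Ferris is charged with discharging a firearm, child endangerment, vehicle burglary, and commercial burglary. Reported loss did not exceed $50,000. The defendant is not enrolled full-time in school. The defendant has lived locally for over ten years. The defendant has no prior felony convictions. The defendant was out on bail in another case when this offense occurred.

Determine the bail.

Base amounts from the schedule: discharging a firearm $116,000; child endangerment $61,900; vehicle burglary $6,900; commercial burglary $40,500.
Stacking rule: highest base plus 30% of each additional charge. Highest is discharging a firearm at $116,000. Additional: $61,900 × 30% = $18,570; $6,900 × 30% = $2,070; $40,500 × 30% = $12,150. Combined base = $116,000 + $32,790 = $148,790.
Offense committed while released on bail in another case (+$1,250 flat): $148,790 + $1,250 = $150,040.
Continuous local residence of ten or more years (−25%): $150,040 × 0.75 = $112,530.
$112,530 is within the $550,000 maximum.

$112,530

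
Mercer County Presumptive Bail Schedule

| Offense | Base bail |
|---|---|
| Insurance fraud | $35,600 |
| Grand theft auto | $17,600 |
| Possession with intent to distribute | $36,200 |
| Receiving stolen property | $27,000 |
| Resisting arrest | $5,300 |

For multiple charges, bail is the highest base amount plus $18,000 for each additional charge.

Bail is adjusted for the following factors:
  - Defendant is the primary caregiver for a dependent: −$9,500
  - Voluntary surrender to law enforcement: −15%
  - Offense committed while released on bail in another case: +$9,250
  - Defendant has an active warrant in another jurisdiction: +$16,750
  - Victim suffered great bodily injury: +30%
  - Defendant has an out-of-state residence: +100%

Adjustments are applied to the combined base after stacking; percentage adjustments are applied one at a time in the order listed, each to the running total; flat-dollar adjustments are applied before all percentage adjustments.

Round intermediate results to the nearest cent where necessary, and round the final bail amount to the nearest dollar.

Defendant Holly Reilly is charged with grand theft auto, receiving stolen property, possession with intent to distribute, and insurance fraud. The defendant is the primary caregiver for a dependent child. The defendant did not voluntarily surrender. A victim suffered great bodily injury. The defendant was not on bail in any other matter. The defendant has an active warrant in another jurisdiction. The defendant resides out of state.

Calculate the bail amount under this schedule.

$253,370

Base amounts from the schedule: grand theft auto $17,600; receiving stolen property $27,000; possession with intent to distribute $36,200; insurance fraud $35,600.
Stacking rule: highest base plus $18,000 per additional charge. Highest is possession with intent to distribute at $36,200; 3 additional charges → +$54,000. Combined base = $90,200.
Defendant is the primary caregiver for a dependent (−$9,500 flat): $90,200 − $9,500 = $80,700.
Defendant has an active warrant in another jurisdiction (+$16,750 flat): $80,700 + $16,750 = $97,450.
Victim suffered great bodily injury (+30%): $97,450 × 1.3 = $126,685.
Defendant has an out-of-state residence (+100%): $126,685 × 2 = $253,370.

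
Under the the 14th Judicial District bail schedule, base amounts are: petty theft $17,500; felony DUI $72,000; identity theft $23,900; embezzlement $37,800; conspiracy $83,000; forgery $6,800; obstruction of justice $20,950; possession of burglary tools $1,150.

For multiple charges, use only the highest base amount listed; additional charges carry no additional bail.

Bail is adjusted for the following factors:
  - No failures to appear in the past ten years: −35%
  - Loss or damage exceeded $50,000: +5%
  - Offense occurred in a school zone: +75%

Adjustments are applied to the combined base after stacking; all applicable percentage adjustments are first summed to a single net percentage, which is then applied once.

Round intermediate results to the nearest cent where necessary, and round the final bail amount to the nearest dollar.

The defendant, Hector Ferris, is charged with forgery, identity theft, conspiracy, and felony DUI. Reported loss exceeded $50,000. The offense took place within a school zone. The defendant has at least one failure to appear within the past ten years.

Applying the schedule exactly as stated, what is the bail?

Base amounts from the schedule: forgery $6,800; identity theft $23,900; conspiracy $83,000; felony DUI $72,000.
Stacking rule: use the highest base only. Highest is conspiracy at $83,000. Combined base = $83,000.
Net percentage adjustment: +5% +75% = +80%. $83,000 × 1.8 = $149,400.

$149,400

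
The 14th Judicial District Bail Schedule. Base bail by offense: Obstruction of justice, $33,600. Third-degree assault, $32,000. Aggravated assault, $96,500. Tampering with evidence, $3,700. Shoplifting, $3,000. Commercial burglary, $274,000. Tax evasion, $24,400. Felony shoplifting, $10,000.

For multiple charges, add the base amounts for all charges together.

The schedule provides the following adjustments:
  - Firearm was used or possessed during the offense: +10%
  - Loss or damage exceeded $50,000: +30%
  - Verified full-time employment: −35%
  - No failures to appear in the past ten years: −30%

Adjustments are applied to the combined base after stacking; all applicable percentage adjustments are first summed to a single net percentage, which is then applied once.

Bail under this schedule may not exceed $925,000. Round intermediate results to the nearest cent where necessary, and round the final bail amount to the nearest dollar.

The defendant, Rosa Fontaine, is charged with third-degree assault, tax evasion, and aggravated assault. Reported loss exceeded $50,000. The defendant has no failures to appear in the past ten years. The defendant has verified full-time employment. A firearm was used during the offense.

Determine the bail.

$114,675

Base amounts from the schedule: third-degree assault $32,000; tax evasion $24,400; aggravated assault $96,500.
Stacking rule: sum of all bases. $32,000 + $24,400 + $96,500 = $152,900.
Net percentage adjustment: +10% +30% −35% −30% = −25%. $152,900 × 0.75 = $114,675.
$114,675 is within the $925,000 maximum.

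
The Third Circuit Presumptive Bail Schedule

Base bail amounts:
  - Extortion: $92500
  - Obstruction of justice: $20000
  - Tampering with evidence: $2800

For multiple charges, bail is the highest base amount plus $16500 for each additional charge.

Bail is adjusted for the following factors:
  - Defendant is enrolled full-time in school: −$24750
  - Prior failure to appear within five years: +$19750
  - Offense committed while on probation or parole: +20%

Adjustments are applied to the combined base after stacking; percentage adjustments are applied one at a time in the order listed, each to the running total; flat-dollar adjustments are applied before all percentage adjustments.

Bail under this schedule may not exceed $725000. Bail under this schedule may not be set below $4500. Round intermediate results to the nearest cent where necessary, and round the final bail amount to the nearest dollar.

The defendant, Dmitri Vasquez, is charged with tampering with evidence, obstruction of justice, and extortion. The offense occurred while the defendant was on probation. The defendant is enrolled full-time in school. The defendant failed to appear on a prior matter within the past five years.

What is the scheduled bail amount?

Base amounts from the schedule: tampering with evidence $2800; obstruction of justice $20000; extortion $92500.
Stacking rule: highest base plus $16500 per additional charge. Highest is extortion at $92500; 2 additional charges → +$33000. Combined base = $125500.
Defendant is enrolled full-time in school (−$24750 flat): $125500 − $24750 = $100750.
Prior failure to appear within five years (+$19750 flat): $100750 + $19750 = $120500.
Offense committed while on probation or parole (+20%): $120500 × 1.2 = $144600.
$144600 is within the $725000 maximum.
$144600 is at or above the $4500 minimum.

$144600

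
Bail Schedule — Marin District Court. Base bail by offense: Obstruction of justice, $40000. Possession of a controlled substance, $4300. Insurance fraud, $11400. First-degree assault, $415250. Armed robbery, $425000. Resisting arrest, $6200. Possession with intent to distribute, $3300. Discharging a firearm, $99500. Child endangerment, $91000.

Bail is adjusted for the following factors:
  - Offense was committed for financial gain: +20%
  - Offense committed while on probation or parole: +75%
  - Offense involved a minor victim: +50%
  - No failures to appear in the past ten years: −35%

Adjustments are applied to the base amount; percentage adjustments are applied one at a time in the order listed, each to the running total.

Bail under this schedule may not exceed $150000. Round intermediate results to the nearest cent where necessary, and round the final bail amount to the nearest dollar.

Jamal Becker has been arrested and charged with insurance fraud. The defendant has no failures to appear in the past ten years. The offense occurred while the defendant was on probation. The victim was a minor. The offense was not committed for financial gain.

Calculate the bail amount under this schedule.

Base amounts from the schedule: insurance fraud $11400.
Single charge. Combined base = $11400.
Offense committed while on probation or parole (+75%): $11400 × 1.75 = $19950.
Offense involved a minor victim (+50%): $19950 × 1.5 = $29925.
No failures to appear in the past ten years (−35%): $29925 × 0.65 = $19451.25.
$19451.25 is within the $150000 maximum.
Rounded to the nearest dollar: $19451.

$19451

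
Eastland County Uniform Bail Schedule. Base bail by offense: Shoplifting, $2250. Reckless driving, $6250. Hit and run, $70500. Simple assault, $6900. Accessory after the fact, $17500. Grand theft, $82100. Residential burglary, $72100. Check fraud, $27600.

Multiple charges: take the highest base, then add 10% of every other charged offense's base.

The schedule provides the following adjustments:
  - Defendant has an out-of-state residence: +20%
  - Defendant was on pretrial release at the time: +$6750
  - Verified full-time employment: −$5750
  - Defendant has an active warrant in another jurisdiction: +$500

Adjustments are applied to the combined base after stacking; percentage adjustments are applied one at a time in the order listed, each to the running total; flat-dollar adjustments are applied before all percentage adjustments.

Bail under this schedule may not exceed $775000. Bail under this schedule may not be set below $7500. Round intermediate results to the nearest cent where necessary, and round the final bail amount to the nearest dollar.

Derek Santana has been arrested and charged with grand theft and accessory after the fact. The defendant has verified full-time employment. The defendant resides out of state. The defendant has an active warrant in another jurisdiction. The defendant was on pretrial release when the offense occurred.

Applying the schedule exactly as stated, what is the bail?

Base amounts from the schedule: grand theft $82100; accessory after the fact $17500.
Stacking rule: highest base plus 10% of each additional charge. Highest is grand theft at $82100. Additional: $17500 × 10% = $1750. Combined base = $82100 + $1750 = $83850.
Defendant was on pretrial release at the time (+$6750 flat): $83850 + $6750 = $90600.
Verified full-time employment (−$5750 flat): $90600 − $5750 = $84850.
Defendant has an active warrant in another jurisdiction (+$500 flat): $84850 + $500 = $85350.
Defendant has an out-of-state residence (+20%): $85350 × 1.2 = $102420.
$102420 is within the $775000 maximum.
$102420 is at or above the $7500 minimum.

$102420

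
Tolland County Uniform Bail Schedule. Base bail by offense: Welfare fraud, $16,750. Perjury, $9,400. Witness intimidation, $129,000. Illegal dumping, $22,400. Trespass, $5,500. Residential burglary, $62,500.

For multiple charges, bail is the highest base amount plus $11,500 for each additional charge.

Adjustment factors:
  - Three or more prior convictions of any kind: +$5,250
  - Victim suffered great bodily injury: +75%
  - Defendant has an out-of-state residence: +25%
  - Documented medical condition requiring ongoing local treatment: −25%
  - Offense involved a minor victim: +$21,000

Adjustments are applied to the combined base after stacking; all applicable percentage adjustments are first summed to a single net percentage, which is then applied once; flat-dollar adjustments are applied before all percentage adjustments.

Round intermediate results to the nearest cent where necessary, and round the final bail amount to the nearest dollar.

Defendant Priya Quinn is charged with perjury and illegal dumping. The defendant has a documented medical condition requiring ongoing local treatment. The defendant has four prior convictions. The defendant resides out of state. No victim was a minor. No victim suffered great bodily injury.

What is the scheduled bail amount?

$39,150

Base amounts from the schedule: perjury $9,400; illegal dumping $22,400.
Stacking rule: highest base plus $11,500 per additional charge. Highest is illegal dumping at $22,400; 1 additional charge → +$11,500. Combined base = $33,900.
Three or more prior convictions of any kind (+$5,250 flat): $33,900 + $5,250 = $39,150.
Net percentage adjustment: +25% −25% = +0%. $39,150 × 1 = $39,150.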